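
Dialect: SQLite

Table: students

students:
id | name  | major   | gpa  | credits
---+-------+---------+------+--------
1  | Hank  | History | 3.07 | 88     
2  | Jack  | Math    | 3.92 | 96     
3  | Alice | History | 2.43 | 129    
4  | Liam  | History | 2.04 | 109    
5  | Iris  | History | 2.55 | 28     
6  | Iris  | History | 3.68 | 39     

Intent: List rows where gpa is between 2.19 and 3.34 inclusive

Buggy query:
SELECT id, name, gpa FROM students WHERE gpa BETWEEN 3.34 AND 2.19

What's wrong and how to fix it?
Bug: BETWEEN expects the lower bound first; with 3.34 AND 2.19 the range is empty

Fix: Swap the bounds so the smaller value comes first

Corrected query:
SELECT id, name, gpa FROM students WHERE gpa BETWEEN 2.19 AND 3.34

Result:
id | name  | gpa 
---+-------+-----
1  | Hank  | 3.07
3  | Alice | 2.43
5  | Iris  | 2.55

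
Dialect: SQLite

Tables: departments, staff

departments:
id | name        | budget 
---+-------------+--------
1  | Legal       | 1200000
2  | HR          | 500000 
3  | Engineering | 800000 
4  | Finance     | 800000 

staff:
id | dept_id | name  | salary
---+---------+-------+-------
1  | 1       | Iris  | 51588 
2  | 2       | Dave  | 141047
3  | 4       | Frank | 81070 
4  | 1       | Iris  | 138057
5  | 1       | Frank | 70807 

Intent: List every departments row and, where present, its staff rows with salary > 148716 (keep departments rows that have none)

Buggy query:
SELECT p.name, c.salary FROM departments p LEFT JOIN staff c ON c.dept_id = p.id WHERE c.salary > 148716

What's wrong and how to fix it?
Bug: A WHERE condition on the right-hand table after LEFT JOIN drops unmatched parents

Fix: Put 'c.salary > 148716' in the JOIN's ON clause instead of WHERE

Corrected query:
SELECT p.name, c.salary FROM departments p LEFT JOIN staff c ON c.dept_id = p.id AND c.salary > 148716

Result:
name        | salary
------------+-------
Legal       | NULL  
HR          | NULL  
Engineering | NULL  
Finance     | NULL  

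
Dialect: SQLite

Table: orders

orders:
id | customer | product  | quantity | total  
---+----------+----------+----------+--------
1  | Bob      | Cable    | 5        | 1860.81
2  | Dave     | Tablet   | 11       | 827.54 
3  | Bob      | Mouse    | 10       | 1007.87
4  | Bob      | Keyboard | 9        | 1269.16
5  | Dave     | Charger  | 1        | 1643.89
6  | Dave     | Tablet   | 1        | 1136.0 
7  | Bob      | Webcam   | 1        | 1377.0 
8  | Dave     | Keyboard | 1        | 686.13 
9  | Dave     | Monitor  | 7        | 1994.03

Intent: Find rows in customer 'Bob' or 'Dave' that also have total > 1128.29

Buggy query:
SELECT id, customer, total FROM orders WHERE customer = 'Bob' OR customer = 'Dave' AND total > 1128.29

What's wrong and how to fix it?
Bug: Without parentheses, AND is evaluated before OR, so the total filter only applies to the 'Dave' branch

Fix: Group the OR with parentheses (or use IN), then AND the threshold

Corrected query:
SELECT id, customer, total FROM orders WHERE (customer = 'Bob' OR customer = 'Dave') AND total > 1128.29

Result:
id | customer | total  
---+----------+--------
1  | Bob      | 1860.81
4  | Bob      | 1269.16
5  | Dave     | 1643.89
6  | Dave     | 1136   
7  | Bob      | 1377   
9  | Dave     | 1994.03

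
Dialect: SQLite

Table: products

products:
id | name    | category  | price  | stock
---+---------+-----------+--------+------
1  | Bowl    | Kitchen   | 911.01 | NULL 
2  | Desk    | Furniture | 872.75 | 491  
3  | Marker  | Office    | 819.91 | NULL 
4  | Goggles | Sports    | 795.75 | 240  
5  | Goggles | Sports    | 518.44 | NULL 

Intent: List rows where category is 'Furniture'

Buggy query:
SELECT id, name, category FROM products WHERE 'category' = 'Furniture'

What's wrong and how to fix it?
Bug: Single quotes denote string literals in SQL; the column name is being compared as a constant string

Fix: Reference the column as category without single quotes

Corrected query:
SELECT id, name, category FROM products WHERE category = 'Furniture'

Result:
id | name | category 
---+------+----------
2  | Desk | Furniture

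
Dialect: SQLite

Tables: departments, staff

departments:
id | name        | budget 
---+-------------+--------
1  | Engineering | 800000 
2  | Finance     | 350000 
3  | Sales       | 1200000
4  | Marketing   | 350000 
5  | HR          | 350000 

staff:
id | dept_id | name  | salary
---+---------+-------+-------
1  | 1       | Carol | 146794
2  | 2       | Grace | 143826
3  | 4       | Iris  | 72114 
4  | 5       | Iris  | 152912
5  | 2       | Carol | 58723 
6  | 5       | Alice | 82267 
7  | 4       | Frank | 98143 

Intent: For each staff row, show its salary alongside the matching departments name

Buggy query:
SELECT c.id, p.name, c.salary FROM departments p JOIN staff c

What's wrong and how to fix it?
Bug: JOIN with no ON clause produces a cartesian product; every staff row pairs with every departments row

Fix: Specify the join condition linking the foreign key to the parent id

Corrected query:
SELECT c.id, p.name, c.salary FROM departments p JOIN staff c ON c.dept_id = p.id

Result:
id | name        | salary
---+-------------+-------
1  | Engineering | 146794
2  | Finance     | 143826
3  | Marketing   | 72114 
4  | HR          | 152912
5  | Finance     | 58723 
6  | HR          | 82267 
7  | Marketing   | 98143 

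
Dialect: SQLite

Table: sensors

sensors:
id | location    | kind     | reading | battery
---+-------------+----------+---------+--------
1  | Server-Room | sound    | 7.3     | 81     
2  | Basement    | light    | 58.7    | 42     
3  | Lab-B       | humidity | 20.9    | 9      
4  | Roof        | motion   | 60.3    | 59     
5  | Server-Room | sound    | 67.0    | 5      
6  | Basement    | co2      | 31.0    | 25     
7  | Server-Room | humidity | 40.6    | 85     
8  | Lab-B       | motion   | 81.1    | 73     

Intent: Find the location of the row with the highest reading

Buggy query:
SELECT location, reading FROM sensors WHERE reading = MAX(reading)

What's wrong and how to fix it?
Bug: MAX(reading) is an aggregate and cannot be used directly in WHERE

Fix: Wrap MAX in a scalar subquery so WHERE compares against a single value

Corrected query:
SELECT location, reading FROM sensors WHERE reading = (SELECT MAX(reading) FROM sensors)

Result:
location | reading
---------+--------
Lab-B    | 81.1   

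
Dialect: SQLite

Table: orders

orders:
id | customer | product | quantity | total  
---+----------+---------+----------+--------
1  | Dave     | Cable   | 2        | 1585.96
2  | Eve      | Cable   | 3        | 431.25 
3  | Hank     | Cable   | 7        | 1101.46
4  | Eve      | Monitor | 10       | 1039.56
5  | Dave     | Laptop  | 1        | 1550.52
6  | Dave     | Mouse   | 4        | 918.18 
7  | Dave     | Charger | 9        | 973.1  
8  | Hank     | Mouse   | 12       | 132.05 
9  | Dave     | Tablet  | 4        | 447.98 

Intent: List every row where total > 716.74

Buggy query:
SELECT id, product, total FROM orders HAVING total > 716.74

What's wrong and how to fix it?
Bug: HAVING filters the output of aggregation, but this query has no GROUP BY and no aggregate functions, so SQLite rejects it (HAVING clause on a non-aggregate query); the condition here is per row

Fix: Use WHERE for row-level filtering

Corrected query:
SELECT id, product, total FROM orders WHERE total > 716.74

Result:
id | product | total  
---+---------+--------
1  | Cable   | 1585.96
3  | Cable   | 1101.46
4  | Monitor | 1039.56
5  | Laptop  | 1550.52
6  | Mouse   | 918.18 
7  | Charger | 973.1  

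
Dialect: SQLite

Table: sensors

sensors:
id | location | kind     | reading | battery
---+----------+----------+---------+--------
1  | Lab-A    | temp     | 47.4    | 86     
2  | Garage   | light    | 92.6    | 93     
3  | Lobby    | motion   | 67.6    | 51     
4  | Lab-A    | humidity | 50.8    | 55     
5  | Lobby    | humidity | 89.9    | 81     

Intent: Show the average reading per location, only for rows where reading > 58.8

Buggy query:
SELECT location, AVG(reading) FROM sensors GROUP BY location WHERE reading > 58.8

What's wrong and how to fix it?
Bug: Row-level WHERE must come before GROUP BY in the clause order

Fix: Move the WHERE clause before GROUP BY

Corrected query:
SELECT location, AVG(reading) FROM sensors WHERE reading > 58.8 GROUP BY location

Result:
location | AVG(reading)
---------+-------------
Garage   | 92.6        
Lobby    | 78.75       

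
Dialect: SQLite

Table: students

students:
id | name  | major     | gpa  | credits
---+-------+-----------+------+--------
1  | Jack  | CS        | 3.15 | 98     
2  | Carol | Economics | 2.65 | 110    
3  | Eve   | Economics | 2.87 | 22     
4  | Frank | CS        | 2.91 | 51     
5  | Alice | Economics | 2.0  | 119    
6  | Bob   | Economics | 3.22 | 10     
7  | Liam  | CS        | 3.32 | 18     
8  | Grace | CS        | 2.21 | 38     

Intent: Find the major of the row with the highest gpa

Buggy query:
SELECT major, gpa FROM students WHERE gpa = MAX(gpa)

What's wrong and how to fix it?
Bug: MAX(gpa) is an aggregate and cannot be used directly in WHERE

Fix: Wrap MAX in a scalar subquery so WHERE compares against a single value

Corrected query:
SELECT major, gpa FROM students WHERE gpa = (SELECT MAX(gpa) FROM students)

Result:
major | gpa 
------+-----
CS    | 3.32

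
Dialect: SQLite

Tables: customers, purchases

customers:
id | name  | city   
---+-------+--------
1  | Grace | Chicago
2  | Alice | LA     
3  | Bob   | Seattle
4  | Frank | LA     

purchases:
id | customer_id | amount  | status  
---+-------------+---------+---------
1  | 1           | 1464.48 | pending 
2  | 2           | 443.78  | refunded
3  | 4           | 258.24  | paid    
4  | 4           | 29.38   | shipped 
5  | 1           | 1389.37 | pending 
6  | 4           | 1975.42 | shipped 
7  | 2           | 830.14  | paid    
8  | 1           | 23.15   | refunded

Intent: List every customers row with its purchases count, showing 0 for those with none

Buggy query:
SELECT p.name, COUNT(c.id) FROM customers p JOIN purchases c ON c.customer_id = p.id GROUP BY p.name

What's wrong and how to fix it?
Bug: An inner join excludes parents with zero children

Fix: Use LEFT JOIN so parents without children still appear (COUNT(c.id) gives 0)

Corrected query:
SELECT p.name, COUNT(c.id) FROM customers p LEFT JOIN purchases c ON c.customer_id = p.id GROUP BY p.name

Result:
name  | COUNT(c.id)
------+------------
Alice | 2          
Bob   | 0          
Frank | 3          
Grace | 3          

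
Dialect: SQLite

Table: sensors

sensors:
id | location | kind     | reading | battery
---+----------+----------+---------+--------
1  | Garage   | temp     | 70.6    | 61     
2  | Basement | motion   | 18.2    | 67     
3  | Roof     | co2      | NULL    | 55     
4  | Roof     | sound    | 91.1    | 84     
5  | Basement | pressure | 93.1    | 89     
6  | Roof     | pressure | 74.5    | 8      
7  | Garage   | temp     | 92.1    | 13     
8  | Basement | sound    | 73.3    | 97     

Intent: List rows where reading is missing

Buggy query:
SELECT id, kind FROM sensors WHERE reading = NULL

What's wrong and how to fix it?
Bug: Comparing to NULL with '=' never matches; NULL = NULL is unknown, not true

Fix: Replace '= NULL' with 'IS NULL'

Corrected query:
SELECT id, kind FROM sensors WHERE reading IS NULL

Result:
id | kind
---+-----
3  | co2 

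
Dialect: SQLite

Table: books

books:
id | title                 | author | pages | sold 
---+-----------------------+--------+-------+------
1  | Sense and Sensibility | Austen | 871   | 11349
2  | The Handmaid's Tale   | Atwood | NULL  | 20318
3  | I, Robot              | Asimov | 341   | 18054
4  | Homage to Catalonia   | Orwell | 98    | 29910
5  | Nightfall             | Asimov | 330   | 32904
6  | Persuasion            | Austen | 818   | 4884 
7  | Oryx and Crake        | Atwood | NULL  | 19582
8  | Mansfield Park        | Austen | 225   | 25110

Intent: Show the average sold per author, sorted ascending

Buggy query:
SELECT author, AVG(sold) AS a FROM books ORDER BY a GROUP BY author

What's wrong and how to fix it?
Bug: GROUP BY must precede ORDER BY

Fix: Reorder: SELECT … FROM … GROUP BY … ORDER BY …

Corrected query:
SELECT author, AVG(sold) AS a FROM books GROUP BY author ORDER BY a

Result:
author | a    
-------+------
Austen | 13781
Atwood | 19950
Asimov | 25479
Orwell | 29910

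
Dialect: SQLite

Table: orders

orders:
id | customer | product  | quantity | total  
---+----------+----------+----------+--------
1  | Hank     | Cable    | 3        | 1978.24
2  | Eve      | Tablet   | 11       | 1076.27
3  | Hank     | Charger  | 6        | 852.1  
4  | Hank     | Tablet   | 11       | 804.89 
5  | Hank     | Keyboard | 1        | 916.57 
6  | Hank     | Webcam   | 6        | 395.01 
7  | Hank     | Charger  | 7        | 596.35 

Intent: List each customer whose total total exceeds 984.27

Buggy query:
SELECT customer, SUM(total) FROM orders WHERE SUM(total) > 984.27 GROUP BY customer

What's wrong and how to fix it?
Bug: WHERE runs before GROUP BY, so aggregates aren't available there

Fix: Use HAVING (which filters groups after aggregation) instead of WHERE

Corrected query:
SELECT customer, SUM(total) FROM orders GROUP BY customer HAVING SUM(total) > 984.27

Result:
customer | SUM(total)
---------+-----------
Eve      | 1076.27   
Hank     | 5543.16   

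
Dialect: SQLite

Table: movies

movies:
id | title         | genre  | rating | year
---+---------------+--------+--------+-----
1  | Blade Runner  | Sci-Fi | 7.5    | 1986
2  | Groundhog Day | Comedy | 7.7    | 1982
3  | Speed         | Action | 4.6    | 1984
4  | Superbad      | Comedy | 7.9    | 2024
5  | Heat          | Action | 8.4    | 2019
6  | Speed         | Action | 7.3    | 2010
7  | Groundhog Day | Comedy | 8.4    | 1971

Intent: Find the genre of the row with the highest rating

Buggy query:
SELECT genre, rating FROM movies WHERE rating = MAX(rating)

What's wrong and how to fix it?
Bug: WHERE is evaluated per row; an aggregate over the whole table isn't defined there

Fix: Use a subquery: WHERE rating = (SELECT MAX(rating) FROM movies)

Corrected query:
SELECT genre, rating FROM movies WHERE rating = (SELECT MAX(rating) FROM movies)

Result:
genre  | rating
-------+-------
Action | 8.4   
Comedy | 8.4   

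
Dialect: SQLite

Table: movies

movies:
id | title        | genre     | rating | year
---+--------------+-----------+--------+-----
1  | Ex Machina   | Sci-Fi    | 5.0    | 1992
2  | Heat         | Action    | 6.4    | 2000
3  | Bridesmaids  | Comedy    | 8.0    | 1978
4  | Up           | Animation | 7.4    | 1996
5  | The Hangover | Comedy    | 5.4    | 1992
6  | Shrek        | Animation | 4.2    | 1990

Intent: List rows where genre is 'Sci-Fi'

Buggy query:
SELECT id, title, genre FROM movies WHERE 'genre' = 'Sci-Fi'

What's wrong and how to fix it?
Bug: Single quotes denote string literals in SQL; the column name is being compared as a constant string

Fix: Remove the quotes around the column name (or use double quotes for an identifier)

Corrected query:
SELECT id, title, genre FROM movies WHERE genre = 'Sci-Fi'

Result:
id | title      | genre 
---+------------+-------
1  | Ex Machina | Sci-Fi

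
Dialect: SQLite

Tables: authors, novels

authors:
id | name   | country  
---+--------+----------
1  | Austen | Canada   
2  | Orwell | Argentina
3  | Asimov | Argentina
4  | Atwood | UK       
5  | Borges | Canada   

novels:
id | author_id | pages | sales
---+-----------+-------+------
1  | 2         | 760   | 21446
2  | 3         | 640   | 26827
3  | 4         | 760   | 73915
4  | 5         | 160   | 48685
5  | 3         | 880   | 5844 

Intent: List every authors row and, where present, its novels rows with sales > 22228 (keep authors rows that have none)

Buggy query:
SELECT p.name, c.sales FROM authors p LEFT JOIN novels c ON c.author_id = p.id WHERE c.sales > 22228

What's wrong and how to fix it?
Bug: Filtering c.sales in WHERE discards the NULL rows produced by LEFT JOIN, turning it into an inner join

Fix: Put 'c.sales > 22228' in the JOIN's ON clause instead of WHERE

Corrected query:
SELECT p.name, c.sales FROM authors p LEFT JOIN novels c ON c.author_id = p.id AND c.sales > 22228

Result:
name   | sales
-------+------
Austen | NULL 
Orwell | NULL 
Asimov | 26827
Atwood | 73915
Borges | 48685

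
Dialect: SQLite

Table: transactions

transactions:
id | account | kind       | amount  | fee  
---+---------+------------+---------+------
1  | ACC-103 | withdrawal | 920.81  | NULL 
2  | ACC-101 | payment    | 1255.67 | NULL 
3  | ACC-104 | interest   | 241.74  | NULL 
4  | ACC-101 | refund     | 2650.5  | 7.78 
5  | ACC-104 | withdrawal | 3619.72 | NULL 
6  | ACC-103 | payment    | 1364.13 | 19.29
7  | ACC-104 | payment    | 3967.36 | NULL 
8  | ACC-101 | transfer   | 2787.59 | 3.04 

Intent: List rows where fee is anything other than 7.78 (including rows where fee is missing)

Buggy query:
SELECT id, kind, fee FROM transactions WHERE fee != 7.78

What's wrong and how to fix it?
Bug: Inequality against NULL is unknown, not true; rows with NULL are dropped

Fix: Handle NULL separately with IS NULL alongside the inequality

Corrected query:
SELECT id, kind, fee FROM transactions WHERE fee != 7.78 OR fee IS NULL

Result:
id | kind       | fee  
---+------------+------
1  | withdrawal | NULL 
2  | payment    | NULL 
3  | interest   | NULL 
5  | withdrawal | NULL 
6  | payment    | 19.29
7  | payment    | NULL 
8  | transfer   | 3.04 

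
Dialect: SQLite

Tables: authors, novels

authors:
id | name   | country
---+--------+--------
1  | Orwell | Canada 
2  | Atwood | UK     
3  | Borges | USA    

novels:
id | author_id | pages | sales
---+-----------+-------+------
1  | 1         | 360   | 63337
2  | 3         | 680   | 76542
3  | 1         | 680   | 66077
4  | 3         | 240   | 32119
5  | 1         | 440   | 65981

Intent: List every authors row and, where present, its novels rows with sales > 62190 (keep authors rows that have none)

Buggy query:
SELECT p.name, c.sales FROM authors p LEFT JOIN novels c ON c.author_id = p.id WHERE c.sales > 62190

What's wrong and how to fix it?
Bug: Filtering c.sales in WHERE discards the NULL rows produced by LEFT JOIN, turning it into an inner join

Fix: Move the right-table condition into the ON clause so unmatched parents are kept

Corrected query:
SELECT p.name, c.sales FROM authors p LEFT JOIN novels c ON c.author_id = p.id AND c.sales > 62190

Result:
name   | sales
-------+------
Orwell | 63337
Orwell | 65981
Orwell | 66077
Atwood | NULL 
Borges | 76542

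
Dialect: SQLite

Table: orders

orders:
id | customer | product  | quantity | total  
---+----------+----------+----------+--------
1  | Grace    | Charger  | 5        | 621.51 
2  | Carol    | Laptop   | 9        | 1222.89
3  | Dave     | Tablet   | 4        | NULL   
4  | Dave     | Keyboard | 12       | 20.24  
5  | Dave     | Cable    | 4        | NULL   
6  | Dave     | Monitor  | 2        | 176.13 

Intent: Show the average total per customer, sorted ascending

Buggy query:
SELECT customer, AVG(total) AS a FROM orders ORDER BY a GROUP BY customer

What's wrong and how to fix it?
Bug: GROUP BY must precede ORDER BY

Fix: Move ORDER BY to the end, after GROUP BY

Corrected query:
SELECT customer, AVG(total) AS a FROM orders GROUP BY customer ORDER BY a

Result:
customer | a      
---------+--------
Dave     | 98.185 
Grace    | 621.51 
Carol    | 1222.89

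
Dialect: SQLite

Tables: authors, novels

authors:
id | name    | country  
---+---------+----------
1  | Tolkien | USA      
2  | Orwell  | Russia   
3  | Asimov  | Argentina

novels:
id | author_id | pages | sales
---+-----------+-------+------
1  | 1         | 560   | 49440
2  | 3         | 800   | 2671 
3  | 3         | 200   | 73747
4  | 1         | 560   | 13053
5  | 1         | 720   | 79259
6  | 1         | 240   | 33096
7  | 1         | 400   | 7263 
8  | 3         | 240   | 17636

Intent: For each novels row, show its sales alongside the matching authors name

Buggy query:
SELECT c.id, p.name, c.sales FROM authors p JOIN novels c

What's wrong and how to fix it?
Bug: Missing join condition: each novels row is matched to all authors rows instead of just its own

Fix: Specify the join condition linking the foreign key to the parent id

Corrected query:
SELECT c.id, p.name, c.sales FROM authors p JOIN novels c ON c.author_id = p.id

Result:
id | name    | sales
---+---------+------
1  | Tolkien | 49440
2  | Asimov  | 2671 
3  | Asimov  | 73747
4  | Tolkien | 13053
5  | Tolkien | 79259
6  | Tolkien | 33096
7  | Tolkien | 7263 
8  | Asimov  | 17636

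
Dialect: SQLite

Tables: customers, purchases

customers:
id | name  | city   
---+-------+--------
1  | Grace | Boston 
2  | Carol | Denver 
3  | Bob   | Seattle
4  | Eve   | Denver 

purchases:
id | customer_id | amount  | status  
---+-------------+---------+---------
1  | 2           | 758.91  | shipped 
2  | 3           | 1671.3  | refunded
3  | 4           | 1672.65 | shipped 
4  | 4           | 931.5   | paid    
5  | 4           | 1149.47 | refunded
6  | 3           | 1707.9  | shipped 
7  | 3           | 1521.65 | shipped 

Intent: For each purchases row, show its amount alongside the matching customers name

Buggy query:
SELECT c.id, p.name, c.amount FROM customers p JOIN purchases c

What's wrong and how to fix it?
Bug: JOIN with no ON clause produces a cartesian product; every purchases row pairs with every customers row

Fix: Specify the join condition linking the foreign key to the parent id

Corrected query:
SELECT c.id, p.name, c.amount FROM customers p JOIN purchases c ON c.customer_id = p.id

Result:
id | name  | amount 
---+-------+--------
1  | Carol | 758.91 
2  | Bob   | 1671.3 
3  | Eve   | 1672.65
4  | Eve   | 931.5  
5  | Eve   | 1149.47
6  | Bob   | 1707.9 
7  | Bob   | 1521.65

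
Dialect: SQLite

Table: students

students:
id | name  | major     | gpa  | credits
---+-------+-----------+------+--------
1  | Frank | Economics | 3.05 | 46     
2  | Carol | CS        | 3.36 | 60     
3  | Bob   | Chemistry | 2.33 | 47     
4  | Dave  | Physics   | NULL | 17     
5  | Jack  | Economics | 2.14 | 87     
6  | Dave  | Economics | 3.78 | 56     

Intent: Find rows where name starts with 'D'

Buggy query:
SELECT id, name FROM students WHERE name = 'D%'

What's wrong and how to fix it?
Bug: '=' compares the literal string including the % character; pattern matching needs LIKE

Fix: Replace '=' with LIKE so 'D%' is treated as a pattern

Corrected query:
SELECT id, name FROM students WHERE name LIKE 'D%'

Result:
id | name
---+-----
4  | Dave
6  | Dave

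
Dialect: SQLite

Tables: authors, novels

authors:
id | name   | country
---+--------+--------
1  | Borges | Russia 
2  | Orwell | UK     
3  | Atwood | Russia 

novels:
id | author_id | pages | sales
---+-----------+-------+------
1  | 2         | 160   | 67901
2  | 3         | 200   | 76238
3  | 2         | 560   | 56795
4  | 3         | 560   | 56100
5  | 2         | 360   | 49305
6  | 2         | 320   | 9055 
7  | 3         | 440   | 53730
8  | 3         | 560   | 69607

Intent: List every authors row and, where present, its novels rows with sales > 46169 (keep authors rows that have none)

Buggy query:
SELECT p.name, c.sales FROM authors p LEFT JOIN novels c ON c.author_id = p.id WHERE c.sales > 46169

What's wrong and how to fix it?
Bug: A WHERE condition on the right-hand table after LEFT JOIN drops unmatched parents

Fix: Put 'c.sales > 46169' in the JOIN's ON clause instead of WHERE

Corrected query:
SELECT p.name, c.sales FROM authors p LEFT JOIN novels c ON c.author_id = p.id AND c.sales > 46169

Result:
name   | sales
-------+------
Borges | NULL 
Orwell | 49305
Orwell | 56795
Orwell | 67901
Atwood | 53730
Atwood | 56100
Atwood | 69607
Atwood | 76238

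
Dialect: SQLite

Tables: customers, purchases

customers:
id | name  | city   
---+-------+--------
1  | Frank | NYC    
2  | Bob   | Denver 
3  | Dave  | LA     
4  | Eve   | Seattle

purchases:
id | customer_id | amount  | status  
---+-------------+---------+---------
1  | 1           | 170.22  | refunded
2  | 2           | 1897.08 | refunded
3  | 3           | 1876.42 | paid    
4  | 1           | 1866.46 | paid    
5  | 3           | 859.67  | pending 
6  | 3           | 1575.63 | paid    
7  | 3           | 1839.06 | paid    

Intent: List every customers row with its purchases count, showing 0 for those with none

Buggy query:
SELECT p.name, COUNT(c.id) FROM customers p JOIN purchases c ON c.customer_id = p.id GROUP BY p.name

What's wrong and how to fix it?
Bug: INNER JOIN drops customers rows that have no matching purchases rows

Fix: Use LEFT JOIN so parents without children still appear (COUNT(c.id) gives 0)

Corrected query:
SELECT p.name, COUNT(c.id) FROM customers p LEFT JOIN purchases c ON c.customer_id = p.id GROUP BY p.name

Result:
name  | COUNT(c.id)
------+------------
Bob   | 1          
Dave  | 4          
Eve   | 0          
Frank | 2          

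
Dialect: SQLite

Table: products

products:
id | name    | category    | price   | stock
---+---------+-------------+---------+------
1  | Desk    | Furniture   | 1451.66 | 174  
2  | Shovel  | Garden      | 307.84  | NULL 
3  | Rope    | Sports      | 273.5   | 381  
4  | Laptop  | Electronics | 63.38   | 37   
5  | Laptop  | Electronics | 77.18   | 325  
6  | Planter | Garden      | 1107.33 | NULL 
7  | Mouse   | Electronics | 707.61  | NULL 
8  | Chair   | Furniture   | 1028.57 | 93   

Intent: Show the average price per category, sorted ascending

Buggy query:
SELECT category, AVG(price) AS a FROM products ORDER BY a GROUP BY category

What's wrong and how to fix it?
Bug: GROUP BY must precede ORDER BY

Fix: Move ORDER BY to the end, after GROUP BY

Corrected query:
SELECT category, AVG(price) AS a FROM products GROUP BY category ORDER BY a

Result:
category    | a         
------------+-----------
Sports      | 273.5     
Electronics | 282.723333
Garden      | 707.585   
Furniture   | 1240.115  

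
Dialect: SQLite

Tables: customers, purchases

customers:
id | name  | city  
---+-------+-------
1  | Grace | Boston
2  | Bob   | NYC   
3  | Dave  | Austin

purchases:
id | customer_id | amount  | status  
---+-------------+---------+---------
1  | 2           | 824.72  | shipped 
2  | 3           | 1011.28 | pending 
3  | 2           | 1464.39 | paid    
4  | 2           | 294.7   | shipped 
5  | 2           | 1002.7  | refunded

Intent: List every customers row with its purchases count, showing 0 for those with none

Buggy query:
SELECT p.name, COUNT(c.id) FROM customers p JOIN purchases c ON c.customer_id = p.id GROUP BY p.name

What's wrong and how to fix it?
Bug: An inner join excludes parents with zero children

Fix: Use LEFT JOIN so parents without children still appear (COUNT(c.id) gives 0)

Corrected query:
SELECT p.name, COUNT(c.id) FROM customers p LEFT JOIN purchases c ON c.customer_id = p.id GROUP BY p.name

Result:
name  | COUNT(c.id)
------+------------
Bob   | 4          
Dave  | 1          
Grace | 0          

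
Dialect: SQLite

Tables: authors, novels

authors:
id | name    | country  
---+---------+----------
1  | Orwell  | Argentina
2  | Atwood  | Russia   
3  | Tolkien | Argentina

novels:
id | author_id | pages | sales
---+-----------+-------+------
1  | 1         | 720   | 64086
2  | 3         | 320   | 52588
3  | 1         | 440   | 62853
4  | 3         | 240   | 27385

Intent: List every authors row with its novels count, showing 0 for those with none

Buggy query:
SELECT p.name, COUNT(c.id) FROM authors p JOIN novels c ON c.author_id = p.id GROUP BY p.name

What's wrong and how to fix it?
Bug: INNER JOIN drops authors rows that have no matching novels rows

Fix: Use LEFT JOIN so parents without children still appear (COUNT(c.id) gives 0)

Corrected query:
SELECT p.name, COUNT(c.id) FROM authors p LEFT JOIN novels c ON c.author_id = p.id GROUP BY p.name

Result:
name    | COUNT(c.id)
--------+------------
Atwood  | 0          
Orwell  | 2          
Tolkien | 2          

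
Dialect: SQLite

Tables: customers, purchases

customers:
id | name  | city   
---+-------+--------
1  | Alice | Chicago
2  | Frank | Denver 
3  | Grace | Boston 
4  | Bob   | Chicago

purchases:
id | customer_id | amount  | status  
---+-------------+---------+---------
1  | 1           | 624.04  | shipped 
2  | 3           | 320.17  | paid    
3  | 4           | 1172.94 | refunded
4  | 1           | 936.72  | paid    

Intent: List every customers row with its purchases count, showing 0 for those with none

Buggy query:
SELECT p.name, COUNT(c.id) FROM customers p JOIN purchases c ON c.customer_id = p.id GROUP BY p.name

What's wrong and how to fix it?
Bug: An inner join excludes parents with zero children

Fix: Switch to LEFT JOIN to retain unmatched parent rows

Corrected query:
SELECT p.name, COUNT(c.id) FROM customers p LEFT JOIN purchases c ON c.customer_id = p.id GROUP BY p.name

Result:
name  | COUNT(c.id)
------+------------
Alice | 2          
Bob   | 1          
Frank | 0          
Grace | 1          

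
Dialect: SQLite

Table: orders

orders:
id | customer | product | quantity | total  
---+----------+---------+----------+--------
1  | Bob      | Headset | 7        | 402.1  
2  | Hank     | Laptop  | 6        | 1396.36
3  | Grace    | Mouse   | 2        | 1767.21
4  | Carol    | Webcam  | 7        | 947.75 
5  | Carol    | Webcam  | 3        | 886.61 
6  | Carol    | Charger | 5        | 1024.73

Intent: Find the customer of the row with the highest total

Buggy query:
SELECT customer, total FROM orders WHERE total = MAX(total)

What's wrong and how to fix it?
Bug: MAX(total) is an aggregate and cannot be used directly in WHERE

Fix: Use a subquery: WHERE total = (SELECT MAX(total) FROM orders)

Corrected query:
SELECT customer, total FROM orders WHERE total = (SELECT MAX(total) FROM orders)

Result:
customer | total  
---------+--------
Grace    | 1767.21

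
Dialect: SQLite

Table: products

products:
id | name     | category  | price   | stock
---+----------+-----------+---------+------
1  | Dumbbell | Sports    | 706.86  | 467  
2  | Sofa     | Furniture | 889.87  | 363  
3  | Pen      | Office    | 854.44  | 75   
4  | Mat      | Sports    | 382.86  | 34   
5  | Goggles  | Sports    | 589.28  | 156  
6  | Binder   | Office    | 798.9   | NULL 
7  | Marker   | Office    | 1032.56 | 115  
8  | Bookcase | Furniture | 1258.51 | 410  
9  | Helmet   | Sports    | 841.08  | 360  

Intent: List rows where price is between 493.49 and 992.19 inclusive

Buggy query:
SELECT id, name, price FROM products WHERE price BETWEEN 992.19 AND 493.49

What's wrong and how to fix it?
Bug: BETWEEN expects the lower bound first; with 992.19 AND 493.49 the range is empty

Fix: Swap the bounds so the smaller value comes first

Corrected query:
SELECT id, name, price FROM products WHERE price BETWEEN 493.49 AND 992.19

Result:
id | name     | price 
---+----------+-------
1  | Dumbbell | 706.86
2  | Sofa     | 889.87
3  | Pen      | 854.44
5  | Goggles  | 589.28
6  | Binder   | 798.9 
9  | Helmet   | 841.08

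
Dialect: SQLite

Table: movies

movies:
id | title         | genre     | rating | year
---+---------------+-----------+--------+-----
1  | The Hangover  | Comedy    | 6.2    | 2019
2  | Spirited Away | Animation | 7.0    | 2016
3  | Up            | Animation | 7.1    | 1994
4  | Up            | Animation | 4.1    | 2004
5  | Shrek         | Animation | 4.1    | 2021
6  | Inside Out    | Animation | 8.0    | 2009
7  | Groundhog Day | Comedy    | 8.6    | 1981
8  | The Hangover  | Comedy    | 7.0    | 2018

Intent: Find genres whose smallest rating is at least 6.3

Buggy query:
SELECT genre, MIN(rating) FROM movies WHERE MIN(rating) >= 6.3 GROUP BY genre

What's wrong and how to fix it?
Bug: Aggregates like MIN are computed per group after WHERE runs

Fix: Use HAVING for the per-group MIN condition

Corrected query:
SELECT genre, MIN(rating) FROM movies GROUP BY genre HAVING MIN(rating) >= 6.3

Result:
(no rows)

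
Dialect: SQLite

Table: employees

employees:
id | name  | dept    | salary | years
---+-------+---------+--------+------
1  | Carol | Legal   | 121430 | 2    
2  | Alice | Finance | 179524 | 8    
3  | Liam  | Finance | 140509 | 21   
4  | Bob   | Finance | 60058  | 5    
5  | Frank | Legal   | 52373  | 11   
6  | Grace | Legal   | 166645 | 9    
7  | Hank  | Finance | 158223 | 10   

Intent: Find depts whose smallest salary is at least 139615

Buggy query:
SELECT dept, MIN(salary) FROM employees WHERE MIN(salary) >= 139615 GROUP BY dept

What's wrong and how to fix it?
Bug: MIN() in WHERE is a misuse of aggregate

Fix: Replace WHERE with HAVING after the GROUP BY

Corrected query:
SELECT dept, MIN(salary) FROM employees GROUP BY dept HAVING MIN(salary) >= 139615

Result:
(no rows)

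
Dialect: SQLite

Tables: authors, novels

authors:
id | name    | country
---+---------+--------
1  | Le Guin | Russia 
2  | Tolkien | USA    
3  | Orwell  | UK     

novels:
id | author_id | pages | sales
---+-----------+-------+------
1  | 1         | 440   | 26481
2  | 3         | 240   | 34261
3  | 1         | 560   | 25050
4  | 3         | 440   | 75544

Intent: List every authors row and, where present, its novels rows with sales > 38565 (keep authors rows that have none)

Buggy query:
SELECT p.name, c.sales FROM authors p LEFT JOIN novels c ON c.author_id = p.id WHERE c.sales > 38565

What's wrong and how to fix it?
Bug: Filtering c.sales in WHERE discards the NULL rows produced by LEFT JOIN, turning it into an inner join

Fix: Put 'c.sales > 38565' in the JOIN's ON clause instead of WHERE

Corrected query:
SELECT p.name, c.sales FROM authors p LEFT JOIN novels c ON c.author_id = p.id AND c.sales > 38565

Result:
name    | sales
--------+------
Le Guin | NULL 
Tolkien | NULL 
Orwell  | 75544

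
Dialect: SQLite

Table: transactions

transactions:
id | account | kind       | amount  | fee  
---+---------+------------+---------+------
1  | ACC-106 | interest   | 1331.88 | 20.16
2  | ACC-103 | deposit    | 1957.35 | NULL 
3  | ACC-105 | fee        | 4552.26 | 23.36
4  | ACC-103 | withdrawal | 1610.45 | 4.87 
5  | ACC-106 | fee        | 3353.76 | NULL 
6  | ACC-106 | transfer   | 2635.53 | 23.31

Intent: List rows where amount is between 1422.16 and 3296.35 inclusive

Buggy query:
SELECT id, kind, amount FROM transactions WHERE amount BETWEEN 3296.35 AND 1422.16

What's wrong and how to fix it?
Bug: The bounds are reversed; BETWEEN a AND b requires a <= b to match anything

Fix: Swap the bounds so the smaller value comes first

Corrected query:
SELECT id, kind, amount FROM transactions WHERE amount BETWEEN 1422.16 AND 3296.35

Result:
id | kind       | amount 
---+------------+--------
2  | deposit    | 1957.35
4  | withdrawal | 1610.45
6  | transfer   | 2635.53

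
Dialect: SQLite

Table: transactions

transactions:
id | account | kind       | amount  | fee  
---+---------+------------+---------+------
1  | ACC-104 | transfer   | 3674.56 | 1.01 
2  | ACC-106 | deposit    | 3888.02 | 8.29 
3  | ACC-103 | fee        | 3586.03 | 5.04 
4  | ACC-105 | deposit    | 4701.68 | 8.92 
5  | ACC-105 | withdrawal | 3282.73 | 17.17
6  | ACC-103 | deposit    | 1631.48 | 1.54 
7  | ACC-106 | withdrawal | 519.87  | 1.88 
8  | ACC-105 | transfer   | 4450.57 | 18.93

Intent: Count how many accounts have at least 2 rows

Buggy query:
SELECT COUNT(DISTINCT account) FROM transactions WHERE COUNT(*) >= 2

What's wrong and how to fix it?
Bug: WHERE filters individual rows, not groups, so a group-level COUNT is invalid there

Fix: Use a subquery that GROUPs and filters with HAVING, then count its rows

Corrected query:
SELECT COUNT(*) FROM (SELECT account FROM transactions GROUP BY account HAVING COUNT(*) >= 2)

Result:
COUNT(*)
--------
3       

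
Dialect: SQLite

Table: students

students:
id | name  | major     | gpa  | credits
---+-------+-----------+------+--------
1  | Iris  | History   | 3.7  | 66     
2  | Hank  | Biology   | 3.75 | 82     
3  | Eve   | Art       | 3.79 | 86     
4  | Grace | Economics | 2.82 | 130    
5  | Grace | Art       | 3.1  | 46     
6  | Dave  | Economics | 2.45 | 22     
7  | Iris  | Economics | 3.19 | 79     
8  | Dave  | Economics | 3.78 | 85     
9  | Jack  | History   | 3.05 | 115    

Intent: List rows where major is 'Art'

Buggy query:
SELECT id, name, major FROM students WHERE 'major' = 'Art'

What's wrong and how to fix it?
Bug: 'major' in single quotes is a string literal, not the column; the comparison is literal-vs-literal and never true

Fix: Remove the quotes around the column name (or use double quotes for an identifier)

Corrected query:
SELECT id, name, major FROM students WHERE major = 'Art'

Result:
id | name  | major
---+-------+------
3  | Eve   | Art  
5  | Grace | Art  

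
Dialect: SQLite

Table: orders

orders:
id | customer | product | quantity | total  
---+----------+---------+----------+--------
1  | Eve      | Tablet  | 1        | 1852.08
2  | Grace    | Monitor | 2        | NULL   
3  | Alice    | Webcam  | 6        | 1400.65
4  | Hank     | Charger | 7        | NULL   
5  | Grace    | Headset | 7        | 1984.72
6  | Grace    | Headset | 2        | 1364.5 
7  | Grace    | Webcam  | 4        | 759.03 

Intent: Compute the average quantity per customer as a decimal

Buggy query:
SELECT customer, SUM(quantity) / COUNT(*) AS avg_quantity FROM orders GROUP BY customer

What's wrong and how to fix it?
Bug: Both operands are integers, so '/' performs integer division and truncates

Fix: Cast one side to REAL so the division keeps the fractional part

Corrected query:
SELECT customer, SUM(quantity) * 1.0 / COUNT(*) AS avg_quantity FROM orders GROUP BY customer

Result:
customer | avg_quantity
---------+-------------
Alice    | 6           
Eve      | 1           
Grace    | 3.75        
Hank     | 7           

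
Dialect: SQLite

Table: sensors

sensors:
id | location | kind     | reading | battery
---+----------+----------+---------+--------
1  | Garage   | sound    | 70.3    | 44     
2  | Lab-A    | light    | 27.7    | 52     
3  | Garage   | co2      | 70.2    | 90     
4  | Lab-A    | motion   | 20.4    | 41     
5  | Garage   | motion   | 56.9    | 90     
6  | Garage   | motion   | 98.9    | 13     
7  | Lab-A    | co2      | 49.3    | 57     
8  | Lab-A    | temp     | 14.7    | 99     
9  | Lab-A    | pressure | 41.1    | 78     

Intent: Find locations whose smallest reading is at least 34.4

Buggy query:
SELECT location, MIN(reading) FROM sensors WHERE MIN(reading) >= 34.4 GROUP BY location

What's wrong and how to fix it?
Bug: MIN() in WHERE is a misuse of aggregate

Fix: Replace WHERE with HAVING after the GROUP BY

Corrected query:
SELECT location, MIN(reading) FROM sensors GROUP BY location HAVING MIN(reading) >= 34.4

Result:
location | MIN(reading)
---------+-------------
Garage   | 56.9        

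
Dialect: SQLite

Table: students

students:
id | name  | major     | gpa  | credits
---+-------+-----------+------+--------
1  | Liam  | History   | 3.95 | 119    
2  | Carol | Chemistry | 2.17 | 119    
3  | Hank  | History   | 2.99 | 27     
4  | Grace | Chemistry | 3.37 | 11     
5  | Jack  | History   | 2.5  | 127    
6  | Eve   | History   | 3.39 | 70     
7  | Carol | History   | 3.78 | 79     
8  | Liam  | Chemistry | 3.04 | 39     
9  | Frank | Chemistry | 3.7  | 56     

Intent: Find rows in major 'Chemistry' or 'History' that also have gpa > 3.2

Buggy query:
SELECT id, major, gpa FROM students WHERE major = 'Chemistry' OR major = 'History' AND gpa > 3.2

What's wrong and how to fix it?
Bug: Without parentheses, AND is evaluated before OR, so the gpa filter only applies to the 'History' branch

Fix: Add parentheses around the OR so the AND applies to both alternatives

Corrected query:
SELECT id, major, gpa FROM students WHERE (major = 'Chemistry' OR major = 'History') AND gpa > 3.2

Result:
id | major     | gpa 
---+-----------+-----
1  | History   | 3.95
4  | Chemistry | 3.37
6  | History   | 3.39
7  | History   | 3.78
9  | Chemistry | 3.7 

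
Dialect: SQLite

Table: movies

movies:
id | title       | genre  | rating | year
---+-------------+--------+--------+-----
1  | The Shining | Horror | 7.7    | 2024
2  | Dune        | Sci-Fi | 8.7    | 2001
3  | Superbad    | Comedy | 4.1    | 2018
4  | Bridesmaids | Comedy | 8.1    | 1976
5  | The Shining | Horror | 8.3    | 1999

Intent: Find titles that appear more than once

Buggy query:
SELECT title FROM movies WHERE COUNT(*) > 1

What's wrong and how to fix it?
Bug: WHERE can't reference COUNT(*); aggregates are computed after WHERE

Fix: Group first, then use HAVING for the count condition

Corrected query:
SELECT title FROM movies GROUP BY title HAVING COUNT(*) > 1

Result:
title      
-----------
The Shining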